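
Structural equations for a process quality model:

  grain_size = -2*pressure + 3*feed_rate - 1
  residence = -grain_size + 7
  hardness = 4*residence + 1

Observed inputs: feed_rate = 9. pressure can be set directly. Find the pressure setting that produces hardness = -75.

pressure = 0

Substituting into the grain_size equation gives grain_size = -2*pressure + 26.
So residence = 2*pressure - 19.
Substituting into the hardness equation gives hardness = 8*pressure - 75.
Solve 8*pressure - 75 = -75: pressure = (-75 + 75) / 8 = 0.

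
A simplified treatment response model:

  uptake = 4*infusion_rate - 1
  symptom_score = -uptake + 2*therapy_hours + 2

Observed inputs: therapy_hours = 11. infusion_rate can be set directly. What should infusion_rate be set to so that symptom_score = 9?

infusion_rate = 4

Substituting into the symptom_score equation gives symptom_score = -4*infusion_rate + 25.
Solve -4*infusion_rate + 25 = 9: infusion_rate = (9 - 25) / -4 = 4.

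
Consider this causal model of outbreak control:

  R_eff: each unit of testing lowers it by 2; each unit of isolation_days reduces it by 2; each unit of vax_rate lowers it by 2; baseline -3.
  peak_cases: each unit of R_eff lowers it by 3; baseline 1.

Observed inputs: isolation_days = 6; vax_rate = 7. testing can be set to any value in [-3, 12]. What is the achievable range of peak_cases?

Substituting into the R_eff equation gives R_eff = -2*testing - 29.
This gives peak_cases = 6*testing + 88.
Linear in testing, so extremes are at the endpoints: testing = -3 gives peak_cases = 70; testing = 12 gives peak_cases = 160.

70 to 160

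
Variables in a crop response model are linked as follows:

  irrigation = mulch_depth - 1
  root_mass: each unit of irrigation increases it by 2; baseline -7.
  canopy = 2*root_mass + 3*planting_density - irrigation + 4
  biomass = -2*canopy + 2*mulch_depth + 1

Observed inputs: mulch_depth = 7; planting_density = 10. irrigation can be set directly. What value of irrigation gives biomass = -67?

irrigation = 7

Intervening on irrigation fixes its value directly, overriding its dependence on mulch_depth.
Substituting into the canopy equation gives canopy = 3*irrigation + 20.
So biomass = -6*irrigation - 25.
Solve -6*irrigation - 25 = -67: irrigation = (-67 + 25) / -6 = 7.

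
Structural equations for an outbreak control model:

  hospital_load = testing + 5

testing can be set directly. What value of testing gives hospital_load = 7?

Solve testing + 5 = 7: testing = (7 - 5) / 1 = 2.

testing = 2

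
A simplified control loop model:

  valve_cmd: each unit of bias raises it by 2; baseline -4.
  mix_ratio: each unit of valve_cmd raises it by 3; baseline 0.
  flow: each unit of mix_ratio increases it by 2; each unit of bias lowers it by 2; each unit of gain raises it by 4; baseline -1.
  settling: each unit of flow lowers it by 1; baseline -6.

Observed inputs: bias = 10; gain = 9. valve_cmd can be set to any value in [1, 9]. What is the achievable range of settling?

-75 to -27

Intervening on valve_cmd fixes its value directly, overriding its dependence on bias.
Substituting into the flow equation gives flow = 6*valve_cmd + 15.
settling becomes -6*valve_cmd - 21.
Linear in valve_cmd, so extremes are at the endpoints: valve_cmd = 1 gives settling = -27; valve_cmd = 9 gives settling = -75.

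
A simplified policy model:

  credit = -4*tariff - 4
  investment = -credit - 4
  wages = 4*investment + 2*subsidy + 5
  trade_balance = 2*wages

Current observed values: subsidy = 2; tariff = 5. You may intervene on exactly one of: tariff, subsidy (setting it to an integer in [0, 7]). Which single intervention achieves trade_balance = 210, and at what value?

set tariff = 6

Intervening on tariff: with other inputs at their observed values, trade_balance = 32*tariff + 18. Solving for 210 gives tariff = 6, within [0, 7].
Intervening on subsidy: trade_balance = 4*subsidy + 170. Reaching 210 requires subsidy = 10, outside [0, 7].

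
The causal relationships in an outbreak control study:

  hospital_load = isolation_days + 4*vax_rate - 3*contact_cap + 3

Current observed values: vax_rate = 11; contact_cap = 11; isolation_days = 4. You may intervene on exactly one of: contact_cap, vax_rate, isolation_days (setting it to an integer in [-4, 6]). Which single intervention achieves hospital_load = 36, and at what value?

Intervening on contact_cap: with other inputs at their observed values, hospital_load = -3*contact_cap + 51. Solving for 36 gives contact_cap = 5, within [-4, 6].
Intervening on vax_rate: hospital_load = 4*vax_rate - 26. Reaching 36 requires vax_rate = 31/2, not an integer.
Intervening on isolation_days: hospital_load = isolation_days + 14. Reaching 36 requires isolation_days = 22, outside [-4, 6].

set contact_cap = 5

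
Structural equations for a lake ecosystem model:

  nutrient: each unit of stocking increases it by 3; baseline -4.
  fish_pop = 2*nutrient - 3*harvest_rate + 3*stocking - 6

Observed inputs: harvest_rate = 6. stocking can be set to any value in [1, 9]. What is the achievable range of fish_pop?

-23 to 49

Substituting into the fish_pop equation gives fish_pop = 9*stocking - 32.
Linear in stocking, so extremes are at the endpoints: stocking = 1 gives fish_pop = -23; stocking = 9 gives fish_pop = 49.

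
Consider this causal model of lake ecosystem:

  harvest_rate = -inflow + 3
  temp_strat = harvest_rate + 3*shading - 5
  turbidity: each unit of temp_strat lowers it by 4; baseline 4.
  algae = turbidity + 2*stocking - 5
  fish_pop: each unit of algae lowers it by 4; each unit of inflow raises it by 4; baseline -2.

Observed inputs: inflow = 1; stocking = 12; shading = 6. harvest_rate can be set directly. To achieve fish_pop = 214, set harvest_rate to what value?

Intervening on harvest_rate fixes its value directly, overriding its dependence on inflow.
Substituting into the temp_strat equation gives temp_strat = harvest_rate + 13.
This gives turbidity = -4*harvest_rate - 48.
This gives algae = -4*harvest_rate - 29.
fish_pop becomes 16*harvest_rate + 118.
Solve 16*harvest_rate + 118 = 214: harvest_rate = (214 - 118) / 16 = 6.

harvest_rate = 6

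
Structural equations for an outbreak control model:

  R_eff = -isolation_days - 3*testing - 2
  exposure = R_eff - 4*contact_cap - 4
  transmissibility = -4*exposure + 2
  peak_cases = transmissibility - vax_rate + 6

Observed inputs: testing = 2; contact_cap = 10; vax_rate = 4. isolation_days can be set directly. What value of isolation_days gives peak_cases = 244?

isolation_days = 8

Substituting into the R_eff equation gives R_eff = -isolation_days - 8.
exposure becomes -isolation_days - 52.
Substituting into the transmissibility equation gives transmissibility = 4*isolation_days + 210.
Substituting into the peak_cases equation gives peak_cases = 4*isolation_days + 212.
Solve 4*isolation_days + 212 = 244: isolation_days = (244 - 212) / 4 = 8.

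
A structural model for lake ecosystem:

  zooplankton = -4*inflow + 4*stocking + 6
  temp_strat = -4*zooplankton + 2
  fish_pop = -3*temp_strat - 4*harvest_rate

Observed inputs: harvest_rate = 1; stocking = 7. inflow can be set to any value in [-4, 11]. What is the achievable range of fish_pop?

Substituting into the zooplankton equation gives zooplankton = -4*inflow + 34.
temp_strat becomes 16*inflow - 134.
Substituting into the fish_pop equation gives fish_pop = -48*inflow + 398.
Linear in inflow, so extremes are at the endpoints: inflow = -4 gives fish_pop = 590; inflow = 11 gives fish_pop = -130.

-130 to 590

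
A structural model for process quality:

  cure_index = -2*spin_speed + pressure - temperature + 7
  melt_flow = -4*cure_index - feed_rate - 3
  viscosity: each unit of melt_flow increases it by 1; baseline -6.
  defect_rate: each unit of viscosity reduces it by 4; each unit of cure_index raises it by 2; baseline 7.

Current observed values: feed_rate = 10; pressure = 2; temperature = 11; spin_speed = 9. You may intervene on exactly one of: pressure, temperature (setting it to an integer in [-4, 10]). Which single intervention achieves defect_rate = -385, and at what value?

set pressure = -4

Intervening on pressure: with other inputs at their observed values, defect_rate = 18*pressure - 313. Solving for -385 gives pressure = -4, within [-4, 10].
Intervening on temperature: defect_rate = -18*temperature - 79. Reaching -385 requires temperature = 17, outside [-4, 10].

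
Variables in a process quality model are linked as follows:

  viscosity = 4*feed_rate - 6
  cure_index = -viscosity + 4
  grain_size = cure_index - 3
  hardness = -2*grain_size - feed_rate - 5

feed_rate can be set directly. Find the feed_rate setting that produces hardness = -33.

feed_rate = -2

Substituting into the cure_index equation gives cure_index = -4*feed_rate + 10.
Substituting into the grain_size equation gives grain_size = -4*feed_rate + 7.
Substituting into the hardness equation gives hardness = 7*feed_rate - 19.
Solve 7*feed_rate - 19 = -33: feed_rate = (-33 + 19) / 7 = -2.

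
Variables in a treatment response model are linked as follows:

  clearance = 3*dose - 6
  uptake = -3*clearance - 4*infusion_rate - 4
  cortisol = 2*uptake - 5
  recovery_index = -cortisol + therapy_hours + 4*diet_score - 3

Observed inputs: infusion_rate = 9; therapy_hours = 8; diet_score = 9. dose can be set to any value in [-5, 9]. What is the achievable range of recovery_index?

Substituting into the uptake equation gives uptake = -9*dose - 22.
So cortisol = -18*dose - 49.
This gives recovery_index = 18*dose + 90.
Linear in dose, so extremes are at the endpoints: dose = -5 gives recovery_index = 0; dose = 9 gives recovery_index = 252.

0 to 252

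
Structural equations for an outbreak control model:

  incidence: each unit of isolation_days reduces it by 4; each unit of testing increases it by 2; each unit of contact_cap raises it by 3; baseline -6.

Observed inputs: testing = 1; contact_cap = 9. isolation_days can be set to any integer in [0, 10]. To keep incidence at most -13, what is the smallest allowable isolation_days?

Substituting into the incidence equation gives incidence = -4*isolation_days + 23.
Require -4*isolation_days + 23 ≤ -13, so isolation_days ≥ 9.
The smallest integer in [0, 10] satisfying this is 9.

isolation_days = 9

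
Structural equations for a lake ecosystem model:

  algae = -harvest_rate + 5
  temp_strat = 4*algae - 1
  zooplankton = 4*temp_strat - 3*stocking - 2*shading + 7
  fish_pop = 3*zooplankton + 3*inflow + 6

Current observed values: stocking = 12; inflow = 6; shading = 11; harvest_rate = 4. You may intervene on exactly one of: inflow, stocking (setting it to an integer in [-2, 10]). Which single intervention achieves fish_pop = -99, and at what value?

Intervening on inflow: with other inputs at their observed values, fish_pop = 3*inflow - 111. Solving for -99 gives inflow = 4, within [-2, 10].
Intervening on stocking: fish_pop = -9*stocking + 15. Reaching -99 requires stocking = 38/3, not an integer.

set inflow = 4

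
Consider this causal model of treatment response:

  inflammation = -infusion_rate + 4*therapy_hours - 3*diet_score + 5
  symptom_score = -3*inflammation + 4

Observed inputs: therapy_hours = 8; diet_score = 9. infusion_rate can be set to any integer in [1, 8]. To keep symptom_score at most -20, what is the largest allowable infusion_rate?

Substituting into the inflammation equation gives inflammation = -infusion_rate + 10.
symptom_score becomes 3*infusion_rate - 26.
Require 3*infusion_rate - 26 ≤ -20, so infusion_rate ≤ 2.
The largest integer in [1, 8] satisfying this is 2.

infusion_rate = 2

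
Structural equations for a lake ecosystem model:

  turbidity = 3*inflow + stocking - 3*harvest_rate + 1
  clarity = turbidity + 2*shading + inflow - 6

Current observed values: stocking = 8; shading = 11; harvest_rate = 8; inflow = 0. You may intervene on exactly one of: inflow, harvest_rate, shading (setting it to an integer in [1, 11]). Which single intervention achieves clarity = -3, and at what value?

set shading = 9

Intervening on inflow: clarity = 4*inflow + 1. Reaching -3 requires inflow = -1, outside [1, 11].
Intervening on harvest_rate: clarity = -3*harvest_rate + 25. Reaching -3 requires harvest_rate = 28/3, not an integer.
Intervening on shading: with other inputs at their observed values, clarity = 2*shading - 21. Solving for -3 gives shading = 9, within [1, 11].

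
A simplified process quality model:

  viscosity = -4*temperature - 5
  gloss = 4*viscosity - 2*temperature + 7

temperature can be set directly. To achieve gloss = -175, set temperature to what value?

temperature = 9

Substituting into the gloss equation gives gloss = -18*temperature - 13.
Solve -18*temperature - 13 = -175: temperature = (-175 + 13) / -18 = 9.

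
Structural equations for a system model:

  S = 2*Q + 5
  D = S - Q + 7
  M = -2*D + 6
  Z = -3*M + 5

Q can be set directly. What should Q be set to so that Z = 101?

Substituting into the D equation gives D = Q + 12.
This gives M = -2*Q - 18.
Substituting into the Z equation gives Z = 6*Q + 59.
Solve 6*Q + 59 = 101: Q = (101 - 59) / 6 = 7.

Q = 7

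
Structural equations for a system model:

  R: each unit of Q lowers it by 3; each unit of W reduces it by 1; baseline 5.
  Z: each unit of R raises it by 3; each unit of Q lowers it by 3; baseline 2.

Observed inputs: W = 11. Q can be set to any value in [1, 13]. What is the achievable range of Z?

Substituting into the R equation gives R = -3*Q - 6.
Substituting into the Z equation gives Z = -12*Q - 16.
Linear in Q, so extremes are at the endpoints: Q = 1 gives Z = -28; Q = 13 gives Z = -172.

-172 to -28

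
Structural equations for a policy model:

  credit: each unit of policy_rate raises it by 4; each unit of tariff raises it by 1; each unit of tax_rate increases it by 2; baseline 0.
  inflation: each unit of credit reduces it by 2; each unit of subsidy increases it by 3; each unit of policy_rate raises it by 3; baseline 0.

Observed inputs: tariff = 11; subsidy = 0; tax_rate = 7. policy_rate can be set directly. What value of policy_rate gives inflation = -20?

policy_rate = -6

Substituting into the credit equation gives credit = 4*policy_rate + 25.
So inflation = -5*policy_rate - 50.
Solve -5*policy_rate - 50 = -20: policy_rate = (-20 + 50) / -5 = -6.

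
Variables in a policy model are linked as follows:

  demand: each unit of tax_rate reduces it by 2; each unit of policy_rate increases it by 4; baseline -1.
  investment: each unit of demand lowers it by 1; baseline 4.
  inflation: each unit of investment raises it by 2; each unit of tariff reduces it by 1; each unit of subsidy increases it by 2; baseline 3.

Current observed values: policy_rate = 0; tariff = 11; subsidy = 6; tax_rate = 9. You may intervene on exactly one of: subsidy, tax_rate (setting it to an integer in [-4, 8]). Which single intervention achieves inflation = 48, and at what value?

Intervening on subsidy: with other inputs at their observed values, inflation = 2*subsidy + 38. Solving for 48 gives subsidy = 5, within [-4, 8].
Intervening on tax_rate: inflation = 4*tax_rate + 14. Reaching 48 requires tax_rate = 17/2, not an integer.

set subsidy = 5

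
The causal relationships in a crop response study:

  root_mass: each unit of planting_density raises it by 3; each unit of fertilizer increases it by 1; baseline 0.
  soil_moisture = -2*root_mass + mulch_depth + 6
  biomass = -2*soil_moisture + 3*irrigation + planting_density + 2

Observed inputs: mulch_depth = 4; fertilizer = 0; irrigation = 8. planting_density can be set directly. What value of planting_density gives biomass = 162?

Substituting into the root_mass equation gives root_mass = 3*planting_density.
soil_moisture becomes -6*planting_density + 10.
Substituting into the biomass equation gives biomass = 13*planting_density + 6.
Solve 13*planting_density + 6 = 162: planting_density = (162 - 6) / 13 = 12.

planting_density = 12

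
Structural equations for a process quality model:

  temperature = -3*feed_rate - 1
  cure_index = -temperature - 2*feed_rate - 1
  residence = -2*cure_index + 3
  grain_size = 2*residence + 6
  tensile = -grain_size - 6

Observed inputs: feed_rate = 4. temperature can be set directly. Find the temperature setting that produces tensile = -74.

Intervening on temperature fixes its value directly, overriding its dependence on feed_rate.
Substituting into the cure_index equation gives cure_index = -temperature - 9.
This gives residence = 2*temperature + 21.
grain_size becomes 4*temperature + 48.
tensile becomes -4*temperature - 54.
Solve -4*temperature - 54 = -74: temperature = (-74 + 54) / -4 = 5.

temperature = 5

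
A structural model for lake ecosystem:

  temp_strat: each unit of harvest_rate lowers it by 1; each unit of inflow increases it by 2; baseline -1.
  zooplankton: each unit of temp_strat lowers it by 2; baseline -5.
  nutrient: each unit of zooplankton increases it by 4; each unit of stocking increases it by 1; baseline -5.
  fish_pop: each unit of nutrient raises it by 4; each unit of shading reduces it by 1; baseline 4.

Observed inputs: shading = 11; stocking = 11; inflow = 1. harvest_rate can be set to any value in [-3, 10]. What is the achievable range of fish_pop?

Substituting into the temp_strat equation gives temp_strat = -harvest_rate + 1.
Substituting into the zooplankton equation gives zooplankton = 2*harvest_rate - 7.
Substituting into the nutrient equation gives nutrient = 8*harvest_rate - 22.
Substituting into the fish_pop equation gives fish_pop = 32*harvest_rate - 95.
Linear in harvest_rate, so extremes are at the endpoints: harvest_rate = -3 gives fish_pop = -191; harvest_rate = 10 gives fish_pop = 225.

-191 to 225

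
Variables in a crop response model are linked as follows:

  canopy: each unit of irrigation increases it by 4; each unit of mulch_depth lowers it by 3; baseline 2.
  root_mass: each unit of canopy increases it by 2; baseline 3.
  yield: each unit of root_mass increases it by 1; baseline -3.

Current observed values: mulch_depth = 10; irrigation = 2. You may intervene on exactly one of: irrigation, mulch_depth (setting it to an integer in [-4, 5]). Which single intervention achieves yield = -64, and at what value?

set irrigation = -1

Intervening on irrigation: with other inputs at their observed values, yield = 8*irrigation - 56. Solving for -64 gives irrigation = -1, within [-4, 5].
Intervening on mulch_depth: yield = -6*mulch_depth + 20. Reaching -64 requires mulch_depth = 14, outside [-4, 5].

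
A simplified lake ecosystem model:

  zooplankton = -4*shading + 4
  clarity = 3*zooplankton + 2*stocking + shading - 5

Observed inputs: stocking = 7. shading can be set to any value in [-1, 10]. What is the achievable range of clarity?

Substituting into the clarity equation gives clarity = -11*shading + 21.
Linear in shading, so extremes are at the endpoints: shading = -1 gives clarity = 32; shading = 10 gives clarity = -89.

-89 to 32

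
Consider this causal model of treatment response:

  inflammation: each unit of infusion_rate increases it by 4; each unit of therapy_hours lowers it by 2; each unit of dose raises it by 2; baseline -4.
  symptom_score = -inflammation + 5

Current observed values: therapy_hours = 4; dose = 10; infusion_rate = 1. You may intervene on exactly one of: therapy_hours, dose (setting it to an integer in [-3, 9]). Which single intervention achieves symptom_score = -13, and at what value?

Intervening on therapy_hours: with other inputs at their observed values, symptom_score = 2*therapy_hours - 15. Solving for -13 gives therapy_hours = 1, within [-3, 9].
Intervening on dose: symptom_score = -2*dose + 13. Reaching -13 requires dose = 13, outside [-3, 9].

set therapy_hours = 1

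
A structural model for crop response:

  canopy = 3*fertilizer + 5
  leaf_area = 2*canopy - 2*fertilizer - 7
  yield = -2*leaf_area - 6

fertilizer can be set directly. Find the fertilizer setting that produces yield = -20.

fertilizer = 1

Substituting into the leaf_area equation gives leaf_area = 4*fertilizer + 3.
Substituting into the yield equation gives yield = -8*fertilizer - 12.
Solve -8*fertilizer - 12 = -20: fertilizer = (-20 + 12) / -8 = 1.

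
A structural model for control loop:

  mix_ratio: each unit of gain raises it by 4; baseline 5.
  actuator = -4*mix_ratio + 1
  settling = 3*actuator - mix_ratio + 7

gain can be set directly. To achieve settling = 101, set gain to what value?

Substituting into the actuator equation gives actuator = -16*gain - 19.
This gives settling = -52*gain - 55.
Solve -52*gain - 55 = 101: gain = (101 + 55) / -52 = -3.

gain = -3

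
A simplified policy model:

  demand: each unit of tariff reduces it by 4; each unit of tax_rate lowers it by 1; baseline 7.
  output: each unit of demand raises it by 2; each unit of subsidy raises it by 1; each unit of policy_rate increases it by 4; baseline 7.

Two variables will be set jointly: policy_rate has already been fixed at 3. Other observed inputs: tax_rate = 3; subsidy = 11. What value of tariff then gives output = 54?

With policy_rate held at 3:
Substituting into the demand equation gives demand = -4*tariff + 4.
Substituting into the output equation gives output = -8*tariff + 38.
Solve -8*tariff + 38 = 54: tariff = (54 - 38) / -8 = -2.

tariff = -2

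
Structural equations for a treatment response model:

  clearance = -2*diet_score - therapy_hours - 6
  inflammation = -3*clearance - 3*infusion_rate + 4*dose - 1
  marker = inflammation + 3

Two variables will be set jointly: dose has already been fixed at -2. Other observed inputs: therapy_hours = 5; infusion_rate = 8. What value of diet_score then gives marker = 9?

diet_score = 1

With dose held at -2:
Substituting into the clearance equation gives clearance = -2*diet_score - 11.
So inflammation = 6*diet_score.
Substituting into the marker equation gives marker = 6*diet_score + 3.
Solve 6*diet_score + 3 = 9: diet_score = (9 - 3) / 6 = 1.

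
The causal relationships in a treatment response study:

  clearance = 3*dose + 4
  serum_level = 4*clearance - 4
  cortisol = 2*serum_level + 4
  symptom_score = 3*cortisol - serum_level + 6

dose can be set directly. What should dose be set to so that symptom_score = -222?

dose = -5

Substituting into the serum_level equation gives serum_level = 12*dose + 12.
So cortisol = 24*dose + 28.
Substituting into the symptom_score equation gives symptom_score = 60*dose + 78.
Solve 60*dose + 78 = -222: dose = (-222 - 78) / 60 = -5.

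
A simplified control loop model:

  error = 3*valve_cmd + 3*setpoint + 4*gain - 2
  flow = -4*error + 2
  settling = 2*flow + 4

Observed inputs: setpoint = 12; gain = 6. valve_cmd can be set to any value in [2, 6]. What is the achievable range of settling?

Substituting into the error equation gives error = 3*valve_cmd + 58.
Substituting into the flow equation gives flow = -12*valve_cmd - 230.
Substituting into the settling equation gives settling = -24*valve_cmd - 456.
Linear in valve_cmd, so extremes are at the endpoints: valve_cmd = 2 gives settling = -504; valve_cmd = 6 gives settling = -600.

-600 to -504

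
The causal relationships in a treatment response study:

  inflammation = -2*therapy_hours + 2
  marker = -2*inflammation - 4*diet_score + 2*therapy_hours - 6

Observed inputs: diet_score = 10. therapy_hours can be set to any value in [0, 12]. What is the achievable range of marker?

Substituting into the marker equation gives marker = 6*therapy_hours - 50.
Linear in therapy_hours, so extremes are at the endpoints: therapy_hours = 0 gives marker = -50; therapy_hours = 12 gives marker = 22.

-50 to 22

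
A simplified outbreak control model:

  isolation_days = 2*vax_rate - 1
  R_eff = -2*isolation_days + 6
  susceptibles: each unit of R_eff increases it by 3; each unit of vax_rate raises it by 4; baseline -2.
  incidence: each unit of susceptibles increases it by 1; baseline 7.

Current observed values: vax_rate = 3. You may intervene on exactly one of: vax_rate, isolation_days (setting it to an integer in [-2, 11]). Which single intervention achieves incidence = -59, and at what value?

Intervening on vax_rate: with other inputs at their observed values, incidence = -8*vax_rate + 29. Solving for -59 gives vax_rate = 11, within [-2, 11].
Intervening on isolation_days: incidence = -6*isolation_days + 35. Reaching -59 requires isolation_days = 47/3, not an integer.

set vax_rate = 11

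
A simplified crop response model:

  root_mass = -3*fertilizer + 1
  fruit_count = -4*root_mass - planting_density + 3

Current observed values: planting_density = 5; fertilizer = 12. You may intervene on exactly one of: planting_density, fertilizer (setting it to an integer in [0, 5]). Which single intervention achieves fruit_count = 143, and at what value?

Intervening on planting_density: with other inputs at their observed values, fruit_count = -planting_density + 143. Solving for 143 gives planting_density = 0, within [0, 5].
Intervening on fertilizer: fruit_count = 12*fertilizer - 6. Reaching 143 requires fertilizer = 149/12, not an integer.

set planting_density = 0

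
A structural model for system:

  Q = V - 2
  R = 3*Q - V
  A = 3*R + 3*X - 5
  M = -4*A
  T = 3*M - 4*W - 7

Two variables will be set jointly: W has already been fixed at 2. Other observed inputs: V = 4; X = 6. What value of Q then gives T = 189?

With W held at 2:
Intervening on Q fixes its value directly, overriding its dependence on V.
Substituting into the R equation gives R = 3*Q - 4.
Substituting into the A equation gives A = 9*Q + 1.
This gives M = -36*Q - 4.
So T = -108*Q - 27.
Solve -108*Q - 27 = 189: Q = (189 + 27) / -108 = -2.

Q = -2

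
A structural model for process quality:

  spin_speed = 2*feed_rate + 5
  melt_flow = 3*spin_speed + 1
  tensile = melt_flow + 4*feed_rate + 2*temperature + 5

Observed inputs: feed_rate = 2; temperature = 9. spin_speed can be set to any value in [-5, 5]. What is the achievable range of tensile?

17 to 47

Intervening on spin_speed fixes its value directly, overriding its dependence on feed_rate.
Substituting into the tensile equation gives tensile = 3*spin_speed + 32.
Linear in spin_speed, so extremes are at the endpoints: spin_speed = -5 gives tensile = 17; spin_speed = 5 gives tensile = 47.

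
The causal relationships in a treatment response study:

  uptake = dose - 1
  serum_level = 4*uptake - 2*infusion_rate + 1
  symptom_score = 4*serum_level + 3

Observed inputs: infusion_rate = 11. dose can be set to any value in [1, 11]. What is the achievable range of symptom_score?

Substituting into the serum_level equation gives serum_level = 4*dose - 25.
This gives symptom_score = 16*dose - 97.
Linear in dose, so extremes are at the endpoints: dose = 1 gives symptom_score = -81; dose = 11 gives symptom_score = 79.

-81 to 79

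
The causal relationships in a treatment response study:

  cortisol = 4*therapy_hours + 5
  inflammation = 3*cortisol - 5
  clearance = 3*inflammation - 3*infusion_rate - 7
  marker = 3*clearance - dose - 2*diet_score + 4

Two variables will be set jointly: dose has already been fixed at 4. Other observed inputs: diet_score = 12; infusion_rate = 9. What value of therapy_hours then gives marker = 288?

therapy_hours = 3

With dose held at 4:
Substituting into the inflammation equation gives inflammation = 12*therapy_hours + 10.
This gives clearance = 36*therapy_hours - 4.
Substituting into the marker equation gives marker = 108*therapy_hours - 36.
Solve 108*therapy_hours - 36 = 288: therapy_hours = (288 + 36) / 108 = 3.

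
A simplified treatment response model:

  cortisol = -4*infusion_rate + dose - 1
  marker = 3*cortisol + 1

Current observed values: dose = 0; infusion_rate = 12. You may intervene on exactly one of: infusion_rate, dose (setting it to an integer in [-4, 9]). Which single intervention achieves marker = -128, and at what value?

Intervening on infusion_rate: marker = -12*infusion_rate - 2. Reaching -128 requires infusion_rate = 21/2, not an integer.
Intervening on dose: with other inputs at their observed values, marker = 3*dose - 146. Solving for -128 gives dose = 6, within [-4, 9].

set dose = 6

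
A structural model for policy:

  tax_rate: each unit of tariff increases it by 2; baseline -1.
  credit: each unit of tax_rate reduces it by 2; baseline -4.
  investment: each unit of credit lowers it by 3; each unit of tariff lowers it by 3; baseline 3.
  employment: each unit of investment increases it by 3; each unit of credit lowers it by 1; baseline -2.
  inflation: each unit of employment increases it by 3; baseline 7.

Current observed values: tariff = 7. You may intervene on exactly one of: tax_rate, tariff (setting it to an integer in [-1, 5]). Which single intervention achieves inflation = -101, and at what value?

Intervening on tax_rate: with other inputs at their observed values, inflation = 60*tax_rate - 41. Solving for -101 gives tax_rate = -1, within [-1, 5].
Intervening on tariff: inflation = 93*tariff + 88. Reaching -101 requires tariff = -63/31, not an integer.

set tax_rate = -1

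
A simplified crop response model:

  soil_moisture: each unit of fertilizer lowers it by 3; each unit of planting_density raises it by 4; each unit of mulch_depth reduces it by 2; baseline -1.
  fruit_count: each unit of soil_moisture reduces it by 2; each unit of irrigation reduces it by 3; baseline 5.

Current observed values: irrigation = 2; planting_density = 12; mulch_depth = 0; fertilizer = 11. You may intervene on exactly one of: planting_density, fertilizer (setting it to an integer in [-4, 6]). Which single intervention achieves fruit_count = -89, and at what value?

set fertilizer = 1

Intervening on planting_density: fruit_count = -8*planting_density + 67. Reaching -89 requires planting_density = 39/2, not an integer.
Intervening on fertilizer: with other inputs at their observed values, fruit_count = 6*fertilizer - 95. Solving for -89 gives fertilizer = 1, within [-4, 6].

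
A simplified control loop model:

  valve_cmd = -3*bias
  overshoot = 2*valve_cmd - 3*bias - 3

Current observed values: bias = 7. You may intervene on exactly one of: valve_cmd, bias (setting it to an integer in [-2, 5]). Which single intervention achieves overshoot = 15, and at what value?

set bias = -2

Intervening on valve_cmd: overshoot = 2*valve_cmd - 24. Reaching 15 requires valve_cmd = 39/2, not an integer.
Intervening on bias: with other inputs at their observed values, overshoot = -9*bias - 3. Solving for 15 gives bias = -2, within [-2, 5].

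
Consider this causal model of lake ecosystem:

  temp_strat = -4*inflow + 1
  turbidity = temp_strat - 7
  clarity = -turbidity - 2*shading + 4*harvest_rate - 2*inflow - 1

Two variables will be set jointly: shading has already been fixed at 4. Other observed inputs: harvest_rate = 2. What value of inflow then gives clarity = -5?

With shading held at 4:
Substituting into the turbidity equation gives turbidity = -4*inflow - 6.
Substituting into the clarity equation gives clarity = 2*inflow + 5.
Solve 2*inflow + 5 = -5: inflow = (-5 - 5) / 2 = -5.

inflow = -5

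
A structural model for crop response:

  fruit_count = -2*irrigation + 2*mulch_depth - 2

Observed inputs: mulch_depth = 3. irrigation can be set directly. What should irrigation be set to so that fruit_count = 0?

irrigation = 2

Substituting into the fruit_count equation gives fruit_count = -2*irrigation + 4.
Solve -2*irrigation + 4 = 0: irrigation = (0 - 4) / -2 = 2.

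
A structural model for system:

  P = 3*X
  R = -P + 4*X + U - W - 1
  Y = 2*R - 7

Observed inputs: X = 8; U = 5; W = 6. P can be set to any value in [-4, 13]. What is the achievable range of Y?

27 to 61

Intervening on P fixes its value directly, overriding its dependence on X.
Substituting into the R equation gives R = -P + 30.
Substituting into the Y equation gives Y = -2*P + 53.
Linear in P, so extremes are at the endpoints: P = -4 gives Y = 61; P = 13 gives Y = 27.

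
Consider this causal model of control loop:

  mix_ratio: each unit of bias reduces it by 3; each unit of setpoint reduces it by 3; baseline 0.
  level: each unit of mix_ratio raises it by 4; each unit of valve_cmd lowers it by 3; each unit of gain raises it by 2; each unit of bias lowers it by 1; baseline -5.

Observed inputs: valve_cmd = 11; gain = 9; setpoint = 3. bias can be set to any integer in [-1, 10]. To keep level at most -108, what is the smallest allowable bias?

bias = 4

Substituting into the mix_ratio equation gives mix_ratio = -3*bias - 9.
Substituting into the level equation gives level = -13*bias - 56.
Require -13*bias - 56 ≤ -108, so bias ≥ 4.
The smallest integer in [-1, 10] satisfying this is 4.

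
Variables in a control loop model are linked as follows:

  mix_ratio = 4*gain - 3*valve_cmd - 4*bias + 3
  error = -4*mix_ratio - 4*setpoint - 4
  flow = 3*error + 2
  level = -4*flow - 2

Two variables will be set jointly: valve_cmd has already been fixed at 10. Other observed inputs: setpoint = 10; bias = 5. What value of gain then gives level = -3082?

With valve_cmd held at 10:
Substituting into the mix_ratio equation gives mix_ratio = 4*gain - 47.
error becomes -16*gain + 144.
Substituting into the flow equation gives flow = -48*gain + 434.
So level = 192*gain - 1738.
Solve 192*gain - 1738 = -3082: gain = (-3082 + 1738) / 192 = -7.

gain = -7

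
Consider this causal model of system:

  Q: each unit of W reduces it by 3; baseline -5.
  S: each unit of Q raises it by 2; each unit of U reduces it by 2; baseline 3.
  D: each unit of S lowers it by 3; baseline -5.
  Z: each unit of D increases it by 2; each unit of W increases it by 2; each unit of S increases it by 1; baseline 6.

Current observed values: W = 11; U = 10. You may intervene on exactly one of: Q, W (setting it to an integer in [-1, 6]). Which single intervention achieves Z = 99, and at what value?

Intervening on Q: Z = -10*Q + 103. Reaching 99 requires Q = 2/5, not an integer.
Intervening on W: with other inputs at their observed values, Z = 32*W + 131. Solving for 99 gives W = -1, within [-1, 6].

set W = -1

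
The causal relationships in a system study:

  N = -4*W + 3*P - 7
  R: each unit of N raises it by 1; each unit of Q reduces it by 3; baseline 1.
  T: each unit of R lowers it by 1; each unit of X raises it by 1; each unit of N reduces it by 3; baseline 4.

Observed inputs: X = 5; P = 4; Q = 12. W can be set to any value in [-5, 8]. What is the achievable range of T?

-56 to 152

Substituting into the N equation gives N = -4*W + 5.
R becomes -4*W - 30.
So T = 16*W + 24.
Linear in W, so extremes are at the endpoints: W = -5 gives T = -56; W = 8 gives T = 152.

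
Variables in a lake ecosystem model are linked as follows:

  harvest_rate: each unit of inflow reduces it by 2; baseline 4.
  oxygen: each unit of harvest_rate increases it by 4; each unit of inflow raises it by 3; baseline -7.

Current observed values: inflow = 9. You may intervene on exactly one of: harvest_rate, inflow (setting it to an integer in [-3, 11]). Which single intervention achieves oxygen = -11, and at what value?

Intervening on harvest_rate: oxygen = 4*harvest_rate + 20. Reaching -11 requires harvest_rate = -31/4, not an integer.
Intervening on inflow: with other inputs at their observed values, oxygen = -5*inflow + 9. Solving for -11 gives inflow = 4, within [-3, 11].

set inflow = 4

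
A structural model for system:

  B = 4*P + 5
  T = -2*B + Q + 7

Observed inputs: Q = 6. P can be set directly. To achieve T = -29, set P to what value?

Substituting into the T equation gives T = -8*P + 3.
Solve -8*P + 3 = -29: P = (-29 - 3) / -8 = 4.

P = 4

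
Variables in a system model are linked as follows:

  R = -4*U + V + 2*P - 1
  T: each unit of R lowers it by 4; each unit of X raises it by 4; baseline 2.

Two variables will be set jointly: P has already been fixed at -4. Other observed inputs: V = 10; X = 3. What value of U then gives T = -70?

With P held at -4:
Substituting into the R equation gives R = -4*U + 1.
So T = 16*U + 10.
Solve 16*U + 10 = -70: U = (-70 - 10) / 16 = -5.

U = -5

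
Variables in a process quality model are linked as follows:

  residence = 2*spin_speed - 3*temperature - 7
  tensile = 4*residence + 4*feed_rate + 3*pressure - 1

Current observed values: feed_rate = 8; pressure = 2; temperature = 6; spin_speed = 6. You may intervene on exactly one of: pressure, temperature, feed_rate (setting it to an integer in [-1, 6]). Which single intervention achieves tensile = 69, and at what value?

set temperature = -1

Intervening on pressure: tensile = 3*pressure - 21. Reaching 69 requires pressure = 30, outside [-1, 6].
Intervening on temperature: with other inputs at their observed values, tensile = -12*temperature + 57. Solving for 69 gives temperature = -1, within [-1, 6].
Intervening on feed_rate: tensile = 4*feed_rate - 47. Reaching 69 requires feed_rate = 29, outside [-1, 6].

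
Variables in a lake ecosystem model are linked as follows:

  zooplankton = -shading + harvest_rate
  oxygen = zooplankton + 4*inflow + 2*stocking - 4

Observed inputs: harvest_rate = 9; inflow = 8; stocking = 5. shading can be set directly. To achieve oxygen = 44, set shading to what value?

Substituting into the zooplankton equation gives zooplankton = -shading + 9.
oxygen becomes -shading + 47.
Solve -shading + 47 = 44: shading = (44 - 47) / -1 = 3.

shading = 3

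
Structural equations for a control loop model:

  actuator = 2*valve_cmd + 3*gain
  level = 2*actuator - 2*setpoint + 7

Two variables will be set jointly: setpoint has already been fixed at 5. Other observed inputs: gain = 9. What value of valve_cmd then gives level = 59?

valve_cmd = 2

With setpoint held at 5:
Substituting into the actuator equation gives actuator = 2*valve_cmd + 27.
Substituting into the level equation gives level = 4*valve_cmd + 51.
Solve 4*valve_cmd + 51 = 59: valve_cmd = (59 - 51) / 4 = 2.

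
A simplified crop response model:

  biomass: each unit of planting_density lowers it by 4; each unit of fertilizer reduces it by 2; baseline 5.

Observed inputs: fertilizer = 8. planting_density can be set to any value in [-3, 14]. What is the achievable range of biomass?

Substituting into the biomass equation gives biomass = -4*planting_density - 11.
Linear in planting_density, so extremes are at the endpoints: planting_density = -3 gives biomass = 1; planting_density = 14 gives biomass = -67.

-67 to 1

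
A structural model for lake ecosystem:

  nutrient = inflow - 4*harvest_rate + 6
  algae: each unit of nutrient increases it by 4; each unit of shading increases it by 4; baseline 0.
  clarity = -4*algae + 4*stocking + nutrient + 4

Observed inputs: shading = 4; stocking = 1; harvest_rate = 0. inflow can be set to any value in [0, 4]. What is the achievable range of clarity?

Substituting into the nutrient equation gives nutrient = inflow + 6.
Substituting into the algae equation gives algae = 4*inflow + 40.
Substituting into the clarity equation gives clarity = -15*inflow - 146.
Linear in inflow, so extremes are at the endpoints: inflow = 0 gives clarity = -146; inflow = 4 gives clarity = -206.

-206 to -146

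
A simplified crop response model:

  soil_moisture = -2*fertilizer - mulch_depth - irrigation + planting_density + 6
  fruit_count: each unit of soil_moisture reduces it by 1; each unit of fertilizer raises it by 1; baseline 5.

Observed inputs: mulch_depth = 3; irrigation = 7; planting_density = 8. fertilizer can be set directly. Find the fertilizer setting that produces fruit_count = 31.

Substituting into the soil_moisture equation gives soil_moisture = -2*fertilizer + 4.
This gives fruit_count = 3*fertilizer + 1.
Solve 3*fertilizer + 1 = 31: fertilizer = (31 - 1) / 3 = 10.

fertilizer = 10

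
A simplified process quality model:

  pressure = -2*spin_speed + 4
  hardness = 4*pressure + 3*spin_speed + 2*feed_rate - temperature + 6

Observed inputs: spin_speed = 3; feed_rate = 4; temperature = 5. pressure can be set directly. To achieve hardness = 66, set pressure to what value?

Intervening on pressure fixes its value directly, overriding its dependence on spin_speed.
Substituting into the hardness equation gives hardness = 4*pressure + 18.
Solve 4*pressure + 18 = 66: pressure = (66 - 18) / 4 = 12.

pressure = 12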